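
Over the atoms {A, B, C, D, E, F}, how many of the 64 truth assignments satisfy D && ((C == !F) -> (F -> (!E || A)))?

Initial set: {T (D && ((C == !F) -> (F -> (!E || A))))}.
T (D && ((C == !F) -> (F -> (!E || A)))): α-rule — add T D, T ((C == !F) -> (F -> (!E || A))).
T ((C == !F) -> (F -> (!E || A))): β-rule — branch into F (C == !F)  //  T (F -> (!E || A)).
  branch 1 (add F (C == !F)):
    F (C == !F): β-rule — branch into T C, F !F  //  F C, T !F.
      branch 1.1 (add T C, F !F):
        ○ open, literals {C=1, D=1, F=1}.
      branch 1.2 (add F C, T !F):
        ○ open, literals {C=0, D=1, F=0}.
  branch 2 (add T (F -> (!E || A))):
    T (F -> (!E || A)): β-rule — branch into F F  //  T (!E || A).
      branch 2.1 (add F F):
        ○ open, literals {D=1, F=0}.
      branch 2.2 (add T (!E || A)):
        T (!E || A): β-rule — branch into T !E  //  T A.
          branch 2.2.1 (add T !E):
            ○ open, literals {D=1, E=0}.
          branch 2.2.2 (add T A):
            ○ open, literals {A=1, D=1}.
0 branches closed, 5 open.
Each open branch fixes some atoms; the unmentioned ones are free. Counting distinct full assignments: branch {C=1, D=1, F=1} (A, B, E) contributes 8 new; branch {C=0, D=1, F=0} (A, B, E) contributes 8 new; branch {D=1, F=0} (A, B, C, E) contributes 8 new; branch {D=1, E=0} (A, B, C, F) contributes 4 new; branch {A=1, D=1} (B, C, E, F) contributes 2 new. Total: 30.

30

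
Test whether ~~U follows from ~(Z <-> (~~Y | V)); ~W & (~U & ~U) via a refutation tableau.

Initial set: {~(Z <-> (~~Y | V)); (~W & (~U & ~U)); ~~~U}.
(~W & (~U & ~U)): α-rule — add ~W, (~U & ~U).
~~~U: drop double negation, giving ~U.
(~U & ~U): α-rule — add ~U, ~U.
~(Z <-> (~~Y | V)): β-rule — branch into Z, ~(~~Y | V)  //  ~Z, (~~Y | V).
  branch 1 (add Z, ~(~~Y | V)):
    ~(~~Y | V): α-rule — add ~~~Y, ~V.
    ~~~Y: drop double negation, giving ~Y.
    ○ open, literals {U=F, V=F, W=F, Y=F, Z=T}.
  branch 2 (add ~Z, (~~Y | V)):
    (~~Y | V): β-rule — branch into ~~Y  //  V.
      branch 2.1 (add ~~Y):
        ~~Y: drop double negation, giving Y.
        ○ open, literals {U=F, W=F, Y=T, Z=F}.
      branch 2.2 (add V):
        ○ open, literals {U=F, V=T, W=F, Z=F}.
0 branches closed, 3 open.
An open branch gives a countermodel: U=F, V=F, W=F, Y=F, Z=T (unmentioned atoms arbitrary); the premises hold there but the conclusion fails.

No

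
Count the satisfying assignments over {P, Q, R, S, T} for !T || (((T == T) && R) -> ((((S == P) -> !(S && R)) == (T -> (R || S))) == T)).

30

Initial set: {(!T || (((T == T) && R) -> ((((S == P) -> !(S && R)) == (T -> (R || S))) == T)))}.
(!T || (((T == T) && R) -> ((((S == P) -> !(S && R)) == (T -> (R || S))) == T))): β-rule — branch into !T  //  (((T == T) && R) -> ((((S == P) -> !(S && R)) == (T -> (R || S))) == T)).
  branch 1 (add !T):
    ○ open, literals {T=F}.
  branch 2 (add (((T == T) && R) -> ((((S == P) -> !(S && R)) == (T -> (R || S))) == T))):
    (((T == T) && R) -> ((((S == P) -> !(S && R)) == (T -> (R || S))) == T)): β-rule — branch into !((T == T) && R)  //  ((((S == P) -> !(S && R)) == (T -> (R || S))) == T).
      branch 2.1 (add !((T == T) && R)):
        !((T == T) && R): β-rule — branch into !(T == T)  //  !R.
          branch 2.1.1 (add !(T == T)):
            !(T == T): β-rule — branch into T, !T  //  !T, T.
              branch 2.1.1.1 (add T, !T):
                × closes — contains both T and !T.
              branch 2.1.1.2 (add !T, T):
                × closes — contains both T and !T.
          branch 2.1.2 (add !R):
            ○ open, literals {R=F}.
      branch 2.2 (add ((((S == P) -> !(S && R)) == (T -> (R || S))) == T)):
        ((((S == P) -> !(S && R)) == (T -> (R || S))) == T): β-rule — branch into (((S == P) -> !(S && R)) == (T -> (R || S))), T  //  !(((S == P) -> !(S && R)) == (T -> (R || S))), !T.
          branch 2.2.1 (add (((S == P) -> !(S && R)) == (T -> (R || S))), T):
            (((S == P) -> !(S && R)) == (T -> (R || S))): β-rule — branch into ((S == P) -> !(S && R)), (T -> (R || S))  //  !((S == P) -> !(S && R)), !(T -> (R || S)).
              branch 2.2.1.1 (add ((S == P) -> !(S && R)), (T -> (R || S))):
                ((S == P) -> !(S && R)): β-rule — branch into !(S == P)  //  !(S && R).
                  branch 2.2.1.1.1 (add !(S == P)):
                    (T -> (R || S)): β-rule — branch into !T  //  (R || S).
                      branch 2.2.1.1.1.1 (add !T):
                        × closes — contains both T and !T.
                      branch 2.2.1.1.1.2 (add (R || S)):
                        !(S == P): β-rule — branch into S, !P  //  !S, P.
                          branch 2.2.1.1.1.2.1 (add S, !P):
                            (R || S): β-rule — branch into R  //  S.
                              branch 2.2.1.1.1.2.1.1 (add R):
                                ○ open, literals {P=F, R=T, S=T, T=T}.
                              branch 2.2.1.1.1.2.1.2 (add S):
                                ○ open, literals {P=F, S=T, T=T}.
                          branch 2.2.1.1.1.2.2 (add !S, P):
                            (R || S): β-rule — branch into R  //  S.
                              branch 2.2.1.1.1.2.2.1 (add R):
                                ○ open, literals {P=T, R=T, S=F, T=T}.
                              branch 2.2.1.1.1.2.2.2 (add S):
                                × closes — contains both S and !S.
                  branch 2.2.1.1.2 (add !(S && R)):
                    (T -> (R || S)): β-rule — branch into !T  //  (R || S).
                      branch 2.2.1.1.2.1 (add !T):
                        × closes — contains both T and !T.
                      branch 2.2.1.1.2.2 (add (R || S)):
                        !(S && R): β-rule — branch into !S  //  !R.
                          branch 2.2.1.1.2.2.1 (add !S):
                            (R || S): β-rule — branch into R  //  S.
                              branch 2.2.1.1.2.2.1.1 (add R):
                                ○ open, literals {R=T, S=F, T=T}.
                              branch 2.2.1.1.2.2.1.2 (add S):
                                × closes — contains both S and !S.
                          branch 2.2.1.1.2.2.2 (add !R):
                            (R || S): β-rule — branch into R  //  S.
                              branch 2.2.1.1.2.2.2.1 (add R):
                                × closes — contains both R and !R.
                              branch 2.2.1.1.2.2.2.2 (add S):
                                ○ open, literals {R=F, S=T, T=T}.
              branch 2.2.1.2 (add !((S == P) -> !(S && R)), !(T -> (R || S))):
                !((S == P) -> !(S && R)): α-rule — add (S == P), !!(S && R).
                !(T -> (R || S)): α-rule — add T, !(R || S).
                !!(S && R): α-rule — add S, R.
                !(R || S): α-rule — add !R, !S.
                × closes — contains both R and !R.
          branch 2.2.2 (add !(((S == P) -> !(S && R)) == (T -> (R || S))), !T):
            !(((S == P) -> !(S && R)) == (T -> (R || S))): β-rule — branch into ((S == P) -> !(S && R)), !(T -> (R || S))  //  !((S == P) -> !(S && R)), (T -> (R || S)).
              branch 2.2.2.1 (add ((S == P) -> !(S && R)), !(T -> (R || S))):
                !(T -> (R || S)): α-rule — add T, !(R || S).
                × closes — contains both T and !T.
              branch 2.2.2.2 (add !((S == P) -> !(S && R)), (T -> (R || S))):
                !((S == P) -> !(S && R)): α-rule — add (S == P), !!(S && R).
                !!(S && R): α-rule — add S, R.
                (T -> (R || S)): β-rule — branch into !T  //  (R || S).
                  branch 2.2.2.2.1 (add !T):
                    (S == P): β-rule — branch into S, P  //  !S, !P.
                      branch 2.2.2.2.1.1 (add S, P):
                        ○ open, literals {P=T, R=T, S=T, T=F}.
                      branch 2.2.2.2.1.2 (add !S, !P):
                        × closes — contains both S and !S.
                  branch 2.2.2.2.2 (add (R || S)):
                    (S == P): β-rule — branch into S, P  //  !S, !P.
                      branch 2.2.2.2.2.1 (add S, P):
                        (R || S): β-rule — branch into R  //  S.
                          branch 2.2.2.2.2.1.1 (add R):
                            ○ open, literals {P=T, R=T, S=T, T=F}.
                          branch 2.2.2.2.2.1.2 (add S):
                            ○ open, literals {P=T, R=T, S=T, T=F}.
                      branch 2.2.2.2.2.2 (add !S, !P):
                        × closes — contains both S and !S.
11 branches closed, 10 open.
Each open branch fixes some atoms; the unmentioned ones are free. Counting distinct full assignments: branch {T=F} (P, Q, R, S) contributes 16 new; branch {R=F} (P, Q, S, T) contributes 8 new; branch {P=F, R=T, S=T, T=T} (Q) contributes 2 new; branch {P=F, S=T, T=T} (Q, R) contributes 0 new; branch {P=T, R=T, S=F, T=T} (Q) contributes 2 new; branch {R=T, S=F, T=T} (P, Q) contributes 2 new; branch {R=F, S=T, T=T} (P, Q) contributes 0 new; branch {P=T, R=T, S=T, T=F} (Q) contributes 0 new; branch {P=T, R=T, S=T, T=F} (Q) contributes 0 new; branch {P=T, R=T, S=T, T=F} (Q) contributes 0 new. Total: 30.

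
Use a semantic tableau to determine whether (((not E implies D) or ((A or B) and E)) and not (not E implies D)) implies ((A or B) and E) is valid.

Valid

Assume the negation and expand:
Initial set: {not ((((not E implies D) or ((A or B) and E)) and not (not E implies D)) implies ((A or B) and E))}.
not ((((not E implies D) or ((A or B) and E)) and not (not E implies D)) implies ((A or B) and E)): α-rule — add (((not E implies D) or ((A or B) and E)) and not (not E implies D)), not ((A or B) and E).
(((not E implies D) or ((A or B) and E)) and not (not E implies D)): α-rule — add ((not E implies D) or ((A or B) and E)), not (not E implies D).
not (not E implies D): α-rule — add not E, not D.
not ((A or B) and E): β-rule — branch into not (A or B)  //  not E.
  branch 1 (add not (A or B)):
    not (A or B): α-rule — add not A, not B.
    ((not E implies D) or ((A or B) and E)): β-rule — branch into (not E implies D)  //  ((A or B) and E).
      branch 1.1 (add (not E implies D)):
        (not E implies D): β-rule — branch into not not E  //  D.
          branch 1.1.1 (add not not E):
            × closes — contains both E and not E.
          branch 1.1.2 (add D):
            × closes — contains both D and not D.
      branch 1.2 (add ((A or B) and E)):
        ((A or B) and E): α-rule — add (A or B), E.
        × closes — contains both E and not E.
  branch 2 (add not E):
    ((not E implies D) or ((A or B) and E)): β-rule — branch into (not E implies D)  //  ((A or B) and E).
      branch 2.1 (add (not E implies D)):
        (not E implies D): β-rule — branch into not not E  //  D.
          branch 2.1.1 (add not not E):
            × closes — contains both E and not E.
          branch 2.1.2 (add D):
            × closes — contains both D and not D.
      branch 2.2 (add ((A or B) and E)):
        ((A or B) and E): α-rule — add (A or B), E.
        × closes — contains both E and not E.
All 6 branches close.
Every branch closed, so the negation is unsatisfiable and the formula is valid.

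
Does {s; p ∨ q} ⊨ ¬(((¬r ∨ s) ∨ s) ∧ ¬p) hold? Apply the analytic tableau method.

Initial set: {s; (p ∨ q); ¬¬(((¬r ∨ s) ∨ s) ∧ ¬p)}.
¬¬(((¬r ∨ s) ∨ s) ∧ ¬p): α-rule — add ((¬r ∨ s) ∨ s), ¬p.
(p ∨ q): β-rule — branch into p  //  q.
  branch 1 (add p):
    × closes — contains both p and ¬p.
  branch 2 (add q):
    ((¬r ∨ s) ∨ s): β-rule — branch into (¬r ∨ s)  //  s.
      branch 2.1 (add (¬r ∨ s)):
        (¬r ∨ s): β-rule — branch into ¬r  //  s.
          branch 2.1.1 (add ¬r):
            ○ open, literals {p=F, q=T, r=F, s=T}.
          branch 2.1.2 (add s):
            ○ open, literals {p=F, q=T, s=T}.
      branch 2.2 (add s):
        ○ open, literals {p=F, q=T, s=T}.
1 branch closed, 3 open.
An open branch gives a countermodel: p=F, q=T, r=F, s=T (unmentioned atoms arbitrary); the premises hold there but the conclusion fails.

No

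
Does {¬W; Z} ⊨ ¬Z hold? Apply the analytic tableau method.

No

Initial set: {¬W; Z; ¬¬Z}.
○ open, literals {W=false, Z=true}.
0 branches closed, 1 open.
An open branch gives a countermodel: W=false, Z=true (unmentioned atoms arbitrary); the premises hold there but the conclusion fails.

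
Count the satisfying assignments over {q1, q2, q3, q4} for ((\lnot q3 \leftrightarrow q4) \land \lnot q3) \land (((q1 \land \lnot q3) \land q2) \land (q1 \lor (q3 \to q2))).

1

Initial set: {(((\lnot q3 \leftrightarrow q4) \land \lnot q3) \land (((q1 \land \lnot q3) \land q2) \land (q1 \lor (q3 \to q2))))}.
(((\lnot q3 \leftrightarrow q4) \land \lnot q3) \land (((q1 \land \lnot q3) \land q2) \land (q1 \lor (q3 \to q2)))): α-rule — add ((\lnot q3 \leftrightarrow q4) \land \lnot q3), (((q1 \land \lnot q3) \land q2) \land (q1 \lor (q3 \to q2))).
((\lnot q3 \leftrightarrow q4) \land \lnot q3): α-rule — add (\lnot q3 \leftrightarrow q4), \lnot q3.
(((q1 \land \lnot q3) \land q2) \land (q1 \lor (q3 \to q2))): α-rule — add ((q1 \land \lnot q3) \land q2), (q1 \lor (q3 \to q2)).
((q1 \land \lnot q3) \land q2): α-rule — add (q1 \land \lnot q3), q2.
(q1 \land \lnot q3): α-rule — add q1, \lnot q3.
(\lnot q3 \leftrightarrow q4): β-rule — branch into \lnot q3, q4  //  \lnot \lnot q3, \lnot q4.
  branch 1 (add \lnot q3, q4):
    (q1 \lor (q3 \to q2)): β-rule — branch into q1  //  (q3 \to q2).
      branch 1.1 (add q1):
        ○ open, literals {q1=true, q2=true, q3=false, q4=true}.
      branch 1.2 (add (q3 \to q2)):
        (q3 \to q2): β-rule — branch into \lnot q3  //  q2.
          branch 1.2.1 (add \lnot q3):
            ○ open, literals {q1=true, q2=true, q3=false, q4=true}.
          branch 1.2.2 (add q2):
            ○ open, literals {q1=true, q2=true, q3=false, q4=true}.
  branch 2 (add \lnot \lnot q3, \lnot q4):
    × closes — contains both q3 and \lnot q3.
1 branch closed, 3 open.
Each open branch fixes some atoms; the unmentioned ones are free. Counting distinct full assignments: branch {q1=true, q2=true, q3=false, q4=true} (none free) contributes 1 new; branch {q1=true, q2=true, q3=false, q4=true} (none free) contributes 0 new; branch {q1=true, q2=true, q3=false, q4=true} (none free) contributes 0 new. Total: 1.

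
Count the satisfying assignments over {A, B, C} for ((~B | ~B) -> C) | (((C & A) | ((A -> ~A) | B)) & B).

Initial set: {T (((~B | ~B) -> C) | (((C & A) | ((A -> ~A) | B)) & B))}.
T (((~B | ~B) -> C) | (((C & A) | ((A -> ~A) | B)) & B)): β-rule — branch into T ((~B | ~B) -> C)  //  T (((C & A) | ((A -> ~A) | B)) & B).
  branch 1 (add T ((~B | ~B) -> C)):
    T ((~B | ~B) -> C): β-rule — branch into F (~B | ~B)  //  T C.
      branch 1.1 (add F (~B | ~B)):
        F (~B | ~B): α-rule — add F ~B, F ~B.
        ○ open, literals {B=1}.
      branch 1.2 (add T C):
        ○ open, literals {C=1}.
  branch 2 (add T (((C & A) | ((A -> ~A) | B)) & B)):
    T (((C & A) | ((A -> ~A) | B)) & B): α-rule — add T ((C & A) | ((A -> ~A) | B)), T B.
    T ((C & A) | ((A -> ~A) | B)): β-rule — branch into T (C & A)  //  T ((A -> ~A) | B).
      branch 2.1 (add T (C & A)):
        T (C & A): α-rule — add T C, T A.
        ○ open, literals {A=1, B=1, C=1}.
      branch 2.2 (add T ((A -> ~A) | B)):
        T ((A -> ~A) | B): β-rule — branch into T (A -> ~A)  //  T B.
          branch 2.2.1 (add T (A -> ~A)):
            T (A -> ~A): β-rule — branch into F A  //  T ~A.
              branch 2.2.1.1 (add F A):
                ○ open, literals {A=0, B=1}.
              branch 2.2.1.2 (add T ~A):
                ○ open, literals {A=0, B=1}.
          branch 2.2.2 (add T B):
            ○ open, literals {B=1}.
0 branches closed, 6 open.
Each open branch fixes some atoms; the unmentioned ones are free. Counting distinct full assignments: branch {B=1} (A, C) contributes 4 new; branch {C=1} (A, B) contributes 2 new; branch {A=1, B=1, C=1} (none free) contributes 0 new; branch {A=0, B=1} (C) contributes 0 new; branch {A=0, B=1} (C) contributes 0 new; branch {B=1} (A, C) contributes 0 new. Total: 6.

6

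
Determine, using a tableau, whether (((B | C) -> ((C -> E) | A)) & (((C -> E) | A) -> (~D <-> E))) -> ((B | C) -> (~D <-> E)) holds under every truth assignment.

Assume the negation and expand:
Initial set: {~((((B | C) -> ((C -> E) | A)) & (((C -> E) | A) -> (~D <-> E))) -> ((B | C) -> (~D <-> E)))}.
~((((B | C) -> ((C -> E) | A)) & (((C -> E) | A) -> (~D <-> E))) -> ((B | C) -> (~D <-> E))): α-rule — add (((B | C) -> ((C -> E) | A)) & (((C -> E) | A) -> (~D <-> E))), ~((B | C) -> (~D <-> E)).
(((B | C) -> ((C -> E) | A)) & (((C -> E) | A) -> (~D <-> E))): α-rule — add ((B | C) -> ((C -> E) | A)), (((C -> E) | A) -> (~D <-> E)).
~((B | C) -> (~D <-> E)): α-rule — add (B | C), ~(~D <-> E).
((B | C) -> ((C -> E) | A)): β-rule — branch into ~(B | C)  //  ((C -> E) | A).
  branch 1 (add ~(B | C)):
    ~(B | C): α-rule — add ~B, ~C.
    (((C -> E) | A) -> (~D <-> E)): β-rule — branch into ~((C -> E) | A)  //  (~D <-> E).
      branch 1.1 (add ~((C -> E) | A)):
        ~((C -> E) | A): α-rule — add ~(C -> E), ~A.
        ~(C -> E): α-rule — add C, ~E.
        × closes — contains both C and ~C.
      branch 1.2 (add (~D <-> E)):
        (B | C): β-rule — branch into B  //  C.
          branch 1.2.1 (add B):
            × closes — contains both B and ~B.
          branch 1.2.2 (add C):
            × closes — contains both C and ~C.
  branch 2 (add ((C -> E) | A)):
    (((C -> E) | A) -> (~D <-> E)): β-rule — branch into ~((C -> E) | A)  //  (~D <-> E).
      branch 2.1 (add ~((C -> E) | A)):
        ~((C -> E) | A): α-rule — add ~(C -> E), ~A.
        ~(C -> E): α-rule — add C, ~E.
        (B | C): β-rule — branch into B  //  C.
          branch 2.1.1 (add B):
            ~(~D <-> E): β-rule — branch into ~D, ~E  //  ~~D, E.
              branch 2.1.1.1 (add ~D, ~E):
                ((C -> E) | A): β-rule — branch into (C -> E)  //  A.
                  branch 2.1.1.1.1 (add (C -> E)):
                    (C -> E): β-rule — branch into ~C  //  E.
                      branch 2.1.1.1.1.1 (add ~C):
                        × closes — contains both C and ~C.
                      branch 2.1.1.1.1.2 (add E):
                        × closes — contains both E and ~E.
                  branch 2.1.1.1.2 (add A):
                    × closes — contains both A and ~A.
              branch 2.1.1.2 (add ~~D, E):
                × closes — contains both E and ~E.
          branch 2.1.2 (add C):
            ~(~D <-> E): β-rule — branch into ~D, ~E  //  ~~D, E.
              branch 2.1.2.1 (add ~D, ~E):
                ((C -> E) | A): β-rule — branch into (C -> E)  //  A.
                  branch 2.1.2.1.1 (add (C -> E)):
                    (C -> E): β-rule — branch into ~C  //  E.
                      branch 2.1.2.1.1.1 (add ~C):
                        × closes — contains both C and ~C.
                      branch 2.1.2.1.1.2 (add E):
                        × closes — contains both E and ~E.
                  branch 2.1.2.1.2 (add A):
                    × closes — contains both A and ~A.
              branch 2.1.2.2 (add ~~D, E):
                × closes — contains both E and ~E.
      branch 2.2 (add (~D <-> E)):
        (B | C): β-rule — branch into B  //  C.
          branch 2.2.1 (add B):
            ~(~D <-> E): β-rule — branch into ~D, ~E  //  ~~D, E.
              branch 2.2.1.1 (add ~D, ~E):
                ((C -> E) | A): β-rule — branch into (C -> E)  //  A.
                  branch 2.2.1.1.1 (add (C -> E)):
                    (~D <-> E): β-rule — branch into ~D, E  //  ~~D, ~E.
                      branch 2.2.1.1.1.1 (add ~D, E):
                        × closes — contains both E and ~E.
                      branch 2.2.1.1.1.2 (add ~~D, ~E):
                        × closes — contains both D and ~D.
                  branch 2.2.1.1.2 (add A):
                    (~D <-> E): β-rule — branch into ~D, E  //  ~~D, ~E.
                      branch 2.2.1.1.2.1 (add ~D, E):
                        × closes — contains both E and ~E.
                      branch 2.2.1.1.2.2 (add ~~D, ~E):
                        × closes — contains both D and ~D.
              branch 2.2.1.2 (add ~~D, E):
                ((C -> E) | A): β-rule — branch into (C -> E)  //  A.
                  branch 2.2.1.2.1 (add (C -> E)):
                    (~D <-> E): β-rule — branch into ~D, E  //  ~~D, ~E.
                      branch 2.2.1.2.1.1 (add ~D, E):
                        × closes — contains both D and ~D.
                      branch 2.2.1.2.1.2 (add ~~D, ~E):
                        × closes — contains both E and ~E.
                  branch 2.2.1.2.2 (add A):
                    (~D <-> E): β-rule — branch into ~D, E  //  ~~D, ~E.
                      branch 2.2.1.2.2.1 (add ~D, E):
                        × closes — contains both D and ~D.
                      branch 2.2.1.2.2.2 (add ~~D, ~E):
                        × closes — contains both E and ~E.
          branch 2.2.2 (add C):
            ~(~D <-> E): β-rule — branch into ~D, ~E  //  ~~D, E.
              branch 2.2.2.1 (add ~D, ~E):
                ((C -> E) | A): β-rule — branch into (C -> E)  //  A.
                  branch 2.2.2.1.1 (add (C -> E)):
                    (~D <-> E): β-rule — branch into ~D, E  //  ~~D, ~E.
                      branch 2.2.2.1.1.1 (add ~D, E):
                        × closes — contains both E and ~E.
                      branch 2.2.2.1.1.2 (add ~~D, ~E):
                        × closes — contains both D and ~D.
                  branch 2.2.2.1.2 (add A):
                    (~D <-> E): β-rule — branch into ~D, E  //  ~~D, ~E.
                      branch 2.2.2.1.2.1 (add ~D, E):
                        × closes — contains both E and ~E.
                      branch 2.2.2.1.2.2 (add ~~D, ~E):
                        × closes — contains both D and ~D.
              branch 2.2.2.2 (add ~~D, E):
                ((C -> E) | A): β-rule — branch into (C -> E)  //  A.
                  branch 2.2.2.2.1 (add (C -> E)):
                    (~D <-> E): β-rule — branch into ~D, E  //  ~~D, ~E.
                      branch 2.2.2.2.1.1 (add ~D, E):
                        × closes — contains both D and ~D.
                      branch 2.2.2.2.1.2 (add ~~D, ~E):
                        × closes — contains both E and ~E.
                  branch 2.2.2.2.2 (add A):
                    (~D <-> E): β-rule — branch into ~D, E  //  ~~D, ~E.
                      branch 2.2.2.2.2.1 (add ~D, E):
                        × closes — contains both D and ~D.
                      branch 2.2.2.2.2.2 (add ~~D, ~E):
                        × closes — contains both E and ~E.
All 27 branches close.
Every branch closed, so the negation is unsatisfiable and the formula is valid.

Valid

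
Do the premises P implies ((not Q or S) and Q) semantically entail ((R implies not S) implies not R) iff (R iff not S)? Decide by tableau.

No

Initial set: {(P implies ((not Q or S) and Q)); not (((R implies not S) implies not R) iff (R iff not S))}.
(P implies ((not Q or S) and Q)): β-rule — branch into not P  //  ((not Q or S) and Q).
  branch 1 (add not P):
    not (((R implies not S) implies not R) iff (R iff not S)): β-rule — branch into ((R implies not S) implies not R), not (R iff not S)  //  not ((R implies not S) implies not R), (R iff not S).
      branch 1.1 (add ((R implies not S) implies not R), not (R iff not S)):
        ((R implies not S) implies not R): β-rule — branch into not (R implies not S)  //  not R.
          branch 1.1.1 (add not (R implies not S)):
            not (R implies not S): α-rule — add R, not not S.
            not (R iff not S): β-rule — branch into R, not not S  //  not R, not S.
              branch 1.1.1.1 (add R, not not S):
                ○ open, literals {P=0, R=1, S=1}.
              branch 1.1.1.2 (add not R, not S):
                × closes — contains both R and not R.
          branch 1.1.2 (add not R):
            not (R iff not S): β-rule — branch into R, not not S  //  not R, not S.
              branch 1.1.2.1 (add R, not not S):
                × closes — contains both R and not R.
              branch 1.1.2.2 (add not R, not S):
                ○ open, literals {P=0, R=0, S=0}.
      branch 1.2 (add not ((R implies not S) implies not R), (R iff not S)):
        not ((R implies not S) implies not R): α-rule — add (R implies not S), not not R.
        (R iff not S): β-rule — branch into R, not S  //  not R, not not S.
          branch 1.2.1 (add R, not S):
            (R implies not S): β-rule — branch into not R  //  not S.
              branch 1.2.1.1 (add not R):
                × closes — contains both R and not R.
              branch 1.2.1.2 (add not S):
                ○ open, literals {P=0, R=1, S=0}.
          branch 1.2.2 (add not R, not not S):
            × closes — contains both R and not R.
  branch 2 (add ((not Q or S) and Q)):
    ((not Q or S) and Q): α-rule — add (not Q or S), Q.
    not (((R implies not S) implies not R) iff (R iff not S)): β-rule — branch into ((R implies not S) implies not R), not (R iff not S)  //  not ((R implies not S) implies not R), (R iff not S).
      branch 2.1 (add ((R implies not S) implies not R), not (R iff not S)):
        (not Q or S): β-rule — branch into not Q  //  S.
          branch 2.1.1 (add not Q):
            × closes — contains both Q and not Q.
          branch 2.1.2 (add S):
            ((R implies not S) implies not R): β-rule — branch into not (R implies not S)  //  not R.
              branch 2.1.2.1 (add not (R implies not S)):
                not (R implies not S): α-rule — add R, not not S.
                not (R iff not S): β-rule — branch into R, not not S  //  not R, not S.
                  branch 2.1.2.1.1 (add R, not not S):
                    ○ open, literals {Q=1, R=1, S=1}.
                  branch 2.1.2.1.2 (add not R, not S):
                    × closes — contains both R and not R.
              branch 2.1.2.2 (add not R):
                not (R iff not S): β-rule — branch into R, not not S  //  not R, not S.
                  branch 2.1.2.2.1 (add R, not not S):
                    × closes — contains both R and not R.
                  branch 2.1.2.2.2 (add not R, not S):
                    × closes — contains both S and not S.
      branch 2.2 (add not ((R implies not S) implies not R), (R iff not S)):
        not ((R implies not S) implies not R): α-rule — add (R implies not S), not not R.
        (not Q or S): β-rule — branch into not Q  //  S.
          branch 2.2.1 (add not Q):
            × closes — contains both Q and not Q.
          branch 2.2.2 (add S):
            (R iff not S): β-rule — branch into R, not S  //  not R, not not S.
              branch 2.2.2.1 (add R, not S):
                × closes — contains both S and not S.
              branch 2.2.2.2 (add not R, not not S):
                × closes — contains both R and not R.
11 branches closed, 4 open.
An open branch gives a countermodel: P=0, R=1, S=1 (unmentioned atoms arbitrary); the premises hold there but the conclusion fails.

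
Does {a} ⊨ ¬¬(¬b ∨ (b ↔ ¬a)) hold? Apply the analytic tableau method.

No

Initial set: {T a; F ¬¬(¬b ∨ (b ↔ ¬a))}.
F ¬¬(¬b ∨ (b ↔ ¬a)): drop double negation, giving F (¬b ∨ (b ↔ ¬a)).
F (¬b ∨ (b ↔ ¬a)): α-rule — add F ¬b, F (b ↔ ¬a).
F (b ↔ ¬a): β-rule — branch into T b, F ¬a  //  F b, T ¬a.
  branch 1 (add T b, F ¬a):
    ○ open, literals {a=T, b=T}.
  branch 2 (add F b, T ¬a):
    × closes — contains both b and ¬b.
1 branch closed, 1 open.
An open branch gives a countermodel: a=T, b=T (unmentioned atoms arbitrary); the premises hold there but the conclusion fails.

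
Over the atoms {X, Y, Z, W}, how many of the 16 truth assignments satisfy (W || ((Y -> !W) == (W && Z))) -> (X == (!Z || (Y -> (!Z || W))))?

12

Initial set: {((W || ((Y -> !W) == (W && Z))) -> (X == (!Z || (Y -> (!Z || W)))))}.
((W || ((Y -> !W) == (W && Z))) -> (X == (!Z || (Y -> (!Z || W))))): β-rule — branch into !(W || ((Y -> !W) == (W && Z)))  //  (X == (!Z || (Y -> (!Z || W)))).
  branch 1 (add !(W || ((Y -> !W) == (W && Z)))):
    !(W || ((Y -> !W) == (W && Z))): α-rule — add !W, !((Y -> !W) == (W && Z)).
    !((Y -> !W) == (W && Z)): β-rule — branch into (Y -> !W), !(W && Z)  //  !(Y -> !W), (W && Z).
      branch 1.1 (add (Y -> !W), !(W && Z)):
        (Y -> !W): β-rule — branch into !Y  //  !W.
          branch 1.1.1 (add !Y):
            !(W && Z): β-rule — branch into !W  //  !Z.
              branch 1.1.1.1 (add !W):
                ○ open, literals {W=F, Y=F}.
              branch 1.1.1.2 (add !Z):
                ○ open, literals {W=F, Y=F, Z=F}.
          branch 1.1.2 (add !W):
            !(W && Z): β-rule — branch into !W  //  !Z.
              branch 1.1.2.1 (add !W):
                ○ open, literals {W=F}.
              branch 1.1.2.2 (add !Z):
                ○ open, literals {W=F, Z=F}.
      branch 1.2 (add !(Y -> !W), (W && Z)):
        !(Y -> !W): α-rule — add Y, !!W.
        × closes — contains both W and !W.
  branch 2 (add (X == (!Z || (Y -> (!Z || W))))):
    (X == (!Z || (Y -> (!Z || W)))): β-rule — branch into X, (!Z || (Y -> (!Z || W)))  //  !X, !(!Z || (Y -> (!Z || W))).
      branch 2.1 (add X, (!Z || (Y -> (!Z || W)))):
        (!Z || (Y -> (!Z || W))): β-rule — branch into !Z  //  (Y -> (!Z || W)).
          branch 2.1.1 (add !Z):
            ○ open, literals {X=T, Z=F}.
          branch 2.1.2 (add (Y -> (!Z || W))):
            (Y -> (!Z || W)): β-rule — branch into !Y  //  (!Z || W).
              branch 2.1.2.1 (add !Y):
                ○ open, literals {X=T, Y=F}.
              branch 2.1.2.2 (add (!Z || W)):
                (!Z || W): β-rule — branch into !Z  //  W.
                  branch 2.1.2.2.1 (add !Z):
                    ○ open, literals {X=T, Z=F}.
                  branch 2.1.2.2.2 (add W):
                    ○ open, literals {W=T, X=T}.
      branch 2.2 (add !X, !(!Z || (Y -> (!Z || W)))):
        !(!Z || (Y -> (!Z || W))): α-rule — add !!Z, !(Y -> (!Z || W)).
        !(Y -> (!Z || W)): α-rule — add Y, !(!Z || W).
        !(!Z || W): α-rule — add !!Z, !W.
        ○ open, literals {W=F, X=F, Y=T, Z=T}.
1 branch closed, 9 open.
Each open branch fixes some atoms; the unmentioned ones are free. Counting distinct full assignments: branch {W=F, Y=F} (X, Z) contributes 4 new; branch {W=F, Y=F, Z=F} (X) contributes 0 new; branch {W=F} (X, Y, Z) contributes 4 new; branch {W=F, Z=F} (X, Y) contributes 0 new; branch {X=T, Z=F} (Y, W) contributes 2 new; branch {X=T, Y=F} (Z, W) contributes 1 new; branch {X=T, Z=F} (Y, W) contributes 0 new; branch {W=T, X=T} (Y, Z) contributes 1 new; branch {W=F, X=F, Y=T, Z=T} (none free) contributes 0 new. Total: 12.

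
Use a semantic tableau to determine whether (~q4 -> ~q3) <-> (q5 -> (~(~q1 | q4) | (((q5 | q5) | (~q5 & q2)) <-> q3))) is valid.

Assume the negation and expand:
Initial set: {~((~q4 -> ~q3) <-> (q5 -> (~(~q1 | q4) | (((q5 | q5) | (~q5 & q2)) <-> q3))))}.
~((~q4 -> ~q3) <-> (q5 -> (~(~q1 | q4) | (((q5 | q5) | (~q5 & q2)) <-> q3)))): β-rule — branch into (~q4 -> ~q3), ~(q5 -> (~(~q1 | q4) | (((q5 | q5) | (~q5 & q2)) <-> q3)))  //  ~(~q4 -> ~q3), (q5 -> (~(~q1 | q4) | (((q5 | q5) | (~q5 & q2)) <-> q3))).
  branch 1 (add (~q4 -> ~q3), ~(q5 -> (~(~q1 | q4) | (((q5 | q5) | (~q5 & q2)) <-> q3)))):
    ~(q5 -> (~(~q1 | q4) | (((q5 | q5) | (~q5 & q2)) <-> q3))): α-rule — add q5, ~(~(~q1 | q4) | (((q5 | q5) | (~q5 & q2)) <-> q3)).
    ~(~(~q1 | q4) | (((q5 | q5) | (~q5 & q2)) <-> q3)): α-rule — add ~~(~q1 | q4), ~(((q5 | q5) | (~q5 & q2)) <-> q3).
    (~q4 -> ~q3): β-rule — branch into ~~q4  //  ~q3.
      branch 1.1 (add ~~q4):
        ~~(~q1 | q4): β-rule — branch into ~q1  //  q4.
          branch 1.1.1 (add ~q1):
            ~(((q5 | q5) | (~q5 & q2)) <-> q3): β-rule — branch into ((q5 | q5) | (~q5 & q2)), ~q3  //  ~((q5 | q5) | (~q5 & q2)), q3.
              branch 1.1.1.1 (add ((q5 | q5) | (~q5 & q2)), ~q3):
                ((q5 | q5) | (~q5 & q2)): β-rule — branch into (q5 | q5)  //  (~q5 & q2).
                  branch 1.1.1.1.1 (add (q5 | q5)):
                    (q5 | q5): β-rule — branch into q5  //  q5.
                      branch 1.1.1.1.1.1 (add q5):
                        ○ open, literals {q1=false, q3=false, q4=true, q5=true}.
                      branch 1.1.1.1.1.2 (add q5):
                        ○ open, literals {q1=false, q3=false, q4=true, q5=true}.
                  branch 1.1.1.1.2 (add (~q5 & q2)):
                    (~q5 & q2): α-rule — add ~q5, q2.
                    × closes — contains both q5 and ~q5.
              branch 1.1.1.2 (add ~((q5 | q5) | (~q5 & q2)), q3):
                ~((q5 | q5) | (~q5 & q2)): α-rule — add ~(q5 | q5), ~(~q5 & q2).
                ~(q5 | q5): α-rule — add ~q5, ~q5.
                × closes — contains both q5 and ~q5.
          branch 1.1.2 (add q4):
            ~(((q5 | q5) | (~q5 & q2)) <-> q3): β-rule — branch into ((q5 | q5) | (~q5 & q2)), ~q3  //  ~((q5 | q5) | (~q5 & q2)), q3.
              branch 1.1.2.1 (add ((q5 | q5) | (~q5 & q2)), ~q3):
                ((q5 | q5) | (~q5 & q2)): β-rule — branch into (q5 | q5)  //  (~q5 & q2).
                  branch 1.1.2.1.1 (add (q5 | q5)):
                    (q5 | q5): β-rule — branch into q5  //  q5.
                      branch 1.1.2.1.1.1 (add q5):
                        ○ open, literals {q3=false, q4=true, q5=true}.
                      branch 1.1.2.1.1.2 (add q5):
                        ○ open, literals {q3=false, q4=true, q5=true}.
                  branch 1.1.2.1.2 (add (~q5 & q2)):
                    (~q5 & q2): α-rule — add ~q5, q2.
                    × closes — contains both q5 and ~q5.
              branch 1.1.2.2 (add ~((q5 | q5) | (~q5 & q2)), q3):
                ~((q5 | q5) | (~q5 & q2)): α-rule — add ~(q5 | q5), ~(~q5 & q2).
                ~(q5 | q5): α-rule — add ~q5, ~q5.
                × closes — contains both q5 and ~q5.
      branch 1.2 (add ~q3):
        ~~(~q1 | q4): β-rule — branch into ~q1  //  q4.
          branch 1.2.1 (add ~q1):
            ~(((q5 | q5) | (~q5 & q2)) <-> q3): β-rule — branch into ((q5 | q5) | (~q5 & q2)), ~q3  //  ~((q5 | q5) | (~q5 & q2)), q3.
              branch 1.2.1.1 (add ((q5 | q5) | (~q5 & q2)), ~q3):
                ((q5 | q5) | (~q5 & q2)): β-rule — branch into (q5 | q5)  //  (~q5 & q2).
                  branch 1.2.1.1.1 (add (q5 | q5)):
                    (q5 | q5): β-rule — branch into q5  //  q5.
                      branch 1.2.1.1.1.1 (add q5):
                        ○ open, literals {q1=false, q3=false, q5=true}.
                      branch 1.2.1.1.1.2 (add q5):
                        ○ open, literals {q1=false, q3=false, q5=true}.
                  branch 1.2.1.1.2 (add (~q5 & q2)):
                    (~q5 & q2): α-rule — add ~q5, q2.
                    × closes — contains both q5 and ~q5.
              branch 1.2.1.2 (add ~((q5 | q5) | (~q5 & q2)), q3):
                × closes — contains both q3 and ~q3.
          branch 1.2.2 (add q4):
            ~(((q5 | q5) | (~q5 & q2)) <-> q3): β-rule — branch into ((q5 | q5) | (~q5 & q2)), ~q3  //  ~((q5 | q5) | (~q5 & q2)), q3.
              branch 1.2.2.1 (add ((q5 | q5) | (~q5 & q2)), ~q3):
                ((q5 | q5) | (~q5 & q2)): β-rule — branch into (q5 | q5)  //  (~q5 & q2).
                  branch 1.2.2.1.1 (add (q5 | q5)):
                    (q5 | q5): β-rule — branch into q5  //  q5.
                      branch 1.2.2.1.1.1 (add q5):
                        ○ open, literals {q3=false, q4=true, q5=true}.
                      branch 1.2.2.1.1.2 (add q5):
                        ○ open, literals {q3=false, q4=true, q5=true}.
                  branch 1.2.2.1.2 (add (~q5 & q2)):
                    (~q5 & q2): α-rule — add ~q5, q2.
                    × closes — contains both q5 and ~q5.
              branch 1.2.2.2 (add ~((q5 | q5) | (~q5 & q2)), q3):
                × closes — contains both q3 and ~q3.
  branch 2 (add ~(~q4 -> ~q3), (q5 -> (~(~q1 | q4) | (((q5 | q5) | (~q5 & q2)) <-> q3)))):
    ~(~q4 -> ~q3): α-rule — add ~q4, ~~q3.
    (q5 -> (~(~q1 | q4) | (((q5 | q5) | (~q5 & q2)) <-> q3))): β-rule — branch into ~q5  //  (~(~q1 | q4) | (((q5 | q5) | (~q5 & q2)) <-> q3)).
      branch 2.1 (add ~q5):
        ○ open, literals {q3=true, q4=false, q5=false}.
      branch 2.2 (add (~(~q1 | q4) | (((q5 | q5) | (~q5 & q2)) <-> q3))):
        (~(~q1 | q4) | (((q5 | q5) | (~q5 & q2)) <-> q3)): β-rule — branch into ~(~q1 | q4)  //  (((q5 | q5) | (~q5 & q2)) <-> q3).
          branch 2.2.1 (add ~(~q1 | q4)):
            ~(~q1 | q4): α-rule — add ~~q1, ~q4.
            ○ open, literals {q1=true, q3=true, q4=false}.
          branch 2.2.2 (add (((q5 | q5) | (~q5 & q2)) <-> q3)):
            (((q5 | q5) | (~q5 & q2)) <-> q3): β-rule — branch into ((q5 | q5) | (~q5 & q2)), q3  //  ~((q5 | q5) | (~q5 & q2)), ~q3.
              branch 2.2.2.1 (add ((q5 | q5) | (~q5 & q2)), q3):
                ((q5 | q5) | (~q5 & q2)): β-rule — branch into (q5 | q5)  //  (~q5 & q2).
                  branch 2.2.2.1.1 (add (q5 | q5)):
                    (q5 | q5): β-rule — branch into q5  //  q5.
                      branch 2.2.2.1.1.1 (add q5):
                        ○ open, literals {q3=true, q4=false, q5=true}.
                      branch 2.2.2.1.1.2 (add q5):
                        ○ open, literals {q3=true, q4=false, q5=true}.
                  branch 2.2.2.1.2 (add (~q5 & q2)):
                    (~q5 & q2): α-rule — add ~q5, q2.
                    ○ open, literals {q2=true, q3=true, q4=false, q5=false}.
              branch 2.2.2.2 (add ~((q5 | q5) | (~q5 & q2)), ~q3):
                × closes — contains both q3 and ~q3.
9 branches closed, 13 open.
An open branch gives a countermodel: q1=false, q3=false, q4=true, q5=true (unmentioned atoms arbitrary); under it the original formula is false.

Not valid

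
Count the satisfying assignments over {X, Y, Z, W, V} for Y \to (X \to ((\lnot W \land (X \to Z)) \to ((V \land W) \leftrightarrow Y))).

30

Initial set: {T (Y \to (X \to ((\lnot W \land (X \to Z)) \to ((V \land W) \leftrightarrow Y))))}.
T (Y \to (X \to ((\lnot W \land (X \to Z)) \to ((V \land W) \leftrightarrow Y)))): β-rule — branch into F Y  //  T (X \to ((\lnot W \land (X \to Z)) \to ((V \land W) \leftrightarrow Y))).
  branch 1 (add F Y):
    ○ open, literals {Y=false}.
  branch 2 (add T (X \to ((\lnot W \land (X \to Z)) \to ((V \land W) \leftrightarrow Y)))):
    T (X \to ((\lnot W \land (X \to Z)) \to ((V \land W) \leftrightarrow Y))): β-rule — branch into F X  //  T ((\lnot W \land (X \to Z)) \to ((V \land W) \leftrightarrow Y)).
      branch 2.1 (add F X):
        ○ open, literals {X=false}.
      branch 2.2 (add T ((\lnot W \land (X \to Z)) \to ((V \land W) \leftrightarrow Y))):
        T ((\lnot W \land (X \to Z)) \to ((V \land W) \leftrightarrow Y)): β-rule — branch into F (\lnot W \land (X \to Z))  //  T ((V \land W) \leftrightarrow Y).
          branch 2.2.1 (add F (\lnot W \land (X \to Z))):
            F (\lnot W \land (X \to Z)): β-rule — branch into F \lnot W  //  F (X \to Z).
              branch 2.2.1.1 (add F \lnot W):
                ○ open, literals {W=true}.
              branch 2.2.1.2 (add F (X \to Z)):
                F (X \to Z): α-rule — add T X, F Z.
                ○ open, literals {X=true, Z=false}.
          branch 2.2.2 (add T ((V \land W) \leftrightarrow Y)):
            T ((V \land W) \leftrightarrow Y): β-rule — branch into T (V \land W), T Y  //  F (V \land W), F Y.
              branch 2.2.2.1 (add T (V \land W), T Y):
                T (V \land W): α-rule — add T V, T W.
                ○ open, literals {V=true, W=true, Y=true}.
              branch 2.2.2.2 (add F (V \land W), F Y):
                F (V \land W): β-rule — branch into F V  //  F W.
                  branch 2.2.2.2.1 (add F V):
                    ○ open, literals {V=false, Y=false}.
                  branch 2.2.2.2.2 (add F W):
                    ○ open, literals {W=false, Y=false}.
0 branches closed, 7 open.
Each open branch fixes some atoms; the unmentioned ones are free. Counting distinct full assignments: branch {Y=false} (X, Z, W, V) contributes 16 new; branch {X=false} (Y, Z, W, V) contributes 8 new; branch {W=true} (X, Y, Z, V) contributes 4 new; branch {X=true, Z=false} (Y, W, V) contributes 2 new; branch {V=true, W=true, Y=true} (X, Z) contributes 0 new; branch {V=false, Y=false} (X, Z, W) contributes 0 new; branch {W=false, Y=false} (X, Z, V) contributes 0 new. Total: 30.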